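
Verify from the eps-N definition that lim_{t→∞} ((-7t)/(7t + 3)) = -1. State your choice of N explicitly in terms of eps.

N = (3/7)/eps

Let eps > 0. We seek N > 0 such that t > N implies |(-7t)/(7t + 3) + 1| < eps.
(-7t)/(7t + 3) + 1 = (7(-7t) − (-7)(7t + 3)) / (7(7t + 3)) = 21/(7(7t + 3)).
For t > 0 we have 7t + 3 > 7t, so |(-7t)/(7t + 3) + 1| = 21/(7(7t + 3)) < 21/(7·7t) = (3/7)/t.
Thus |(-7t)/(7t + 3) + 1| < eps whenever t > (3/7)/eps.
Take N = (3/7)/eps. If t > N then |(-7t)/(7t + 3) + 1| < (3/7)/t < eps.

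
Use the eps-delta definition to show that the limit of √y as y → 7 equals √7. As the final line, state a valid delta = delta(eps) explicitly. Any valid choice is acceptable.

Fix eps > 0. We want delta > 0 such that 0 < |y − 7| < delta implies |√y − √7| < eps.
Multiplying by the conjugate, |√y − √7| = |y − 7|/(√y + √7).
Restrict delta ≤ 7 so that |y − 7| < 7 forces y > 0, and then √y + √7 > √7.
Hence |√y − √7| < |y − 7|/√7, which is < eps once |y − 7| < √7·eps.
Take delta = min(7, √7·eps). If 0 < |y − 7| < delta then y > 0 and |√y − √7| < |y − 7|/√7 < eps.

delta = min(7, √7·eps)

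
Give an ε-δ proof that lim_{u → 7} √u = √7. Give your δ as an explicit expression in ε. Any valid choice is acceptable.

Suppose ε > 0. We want δ > 0 such that 0 < |u − 7| < δ implies |√u − √7| < ε.
Rationalise: √u − √7 = (u − 7)/(√u + √7), so |√u − √7| = |u − 7|/(√u + √7).
Restrict δ ≤ 7 so that |u − 7| < 7 forces u > 0, and then √u + √7 > √7.
Hence |√u − √7| < |u − 7|/√7, which is < ε once |u − 7| < √7·ε.
Take δ = min(7, √7·ε). If 0 < |u − 7| < δ then u > 0 and |√u − √7| < |u − 7|/√7 < ε.

δ = min(7, √7·ε)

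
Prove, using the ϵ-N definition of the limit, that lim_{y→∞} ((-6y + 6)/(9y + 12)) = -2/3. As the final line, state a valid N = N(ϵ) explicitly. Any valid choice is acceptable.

Fix ϵ > 0. We seek N > 0 such that y > N implies |(-6y + 6)/(9y + 12) + 2/3| < ϵ.
(-6y + 6)/(9y + 12) + 2/3 = (9(-6y + 6) − (-6)(9y + 12)) / (9(9y + 12)) = 126/(9(9y + 12)).
For y > 0 we have 9y + 12 > 9y, so |(-6y + 6)/(9y + 12) + 2/3| = 126/(9(9y + 12)) < 126/(9·9y) = (14/9)/y.
Thus |(-6y + 6)/(9y + 12) + 2/3| < ϵ whenever y > (14/9)/ϵ.
Take N = (14/9)/ϵ. If y > N then |(-6y + 6)/(9y + 12) + 2/3| < (14/9)/y < ϵ.

N = (14/9)/ϵ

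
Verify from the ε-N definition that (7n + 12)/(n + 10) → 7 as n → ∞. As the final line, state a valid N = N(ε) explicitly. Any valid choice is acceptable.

N = 58/ε

Suppose ε > 0. For n ≥ 1, |(7n + 12)/(n + 10) − 7| = |-58|/((n + 10)) = 58/((n + 10)).
Since n + 10 ≥ n for n ≥ 1, this is ≤ 58/(n) = 58/n.
So |(7n + 12)/(n + 10) − 7| < ε whenever n > 58/ε.
Take N = 58/ε. If n > N then |(7n + 12)/(n + 10) − 7| ≤ 58/n < ε.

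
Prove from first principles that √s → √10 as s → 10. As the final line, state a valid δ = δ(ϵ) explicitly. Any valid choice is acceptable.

Let ϵ > 0. We want δ > 0 such that 0 < |s − 10| < δ implies |√s − √10| < ϵ.
Multiplying by the conjugate, |√s − √10| = |s − 10|/(√s + √10).
Restrict δ ≤ 10 so that |s − 10| < 10 forces s > 0, and then √s + √10 > √10.
Hence |√s − √10| < |s − 10|/√10, which is < ϵ once |s − 10| < √10·ϵ.
Take δ = min(10, √10·ϵ). If 0 < |s − 10| < δ then s > 0 and |√s − √10| < |s − 10|/√10 < ϵ.

δ = min(10, √10·ϵ)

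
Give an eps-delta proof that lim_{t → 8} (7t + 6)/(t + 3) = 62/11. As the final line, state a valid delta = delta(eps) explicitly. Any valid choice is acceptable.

delta = min(11/2, (121/30)eps)

Let eps > 0 be given. We want delta > 0 with 0 < |t − 8| < delta ⇒ |(7t + 6)/(t + 3) − (62/11)| < eps.
Combining over a common denominator, (7t + 6)/(t + 3) − (62/11) = [(7t + 6)·11 − 62·(t + 3)] / [11·(t + 3)] = 15(t − 8) / (11(t + 3)).
So |(7t + 6)/(t + 3) − (62/11)| = 15|t − 8| / (11·|t + 3|).
Require delta ≤ 11/2, so |t + 3| ≥ |11| − |t − 8| > 11 − 11/2 = 11/2.
Hence |(7t + 6)/(t + 3) − (62/11)| < 15|t − 8|/(11·(11/2)) = (30/121)|t − 8|, which is < eps once |t − 8| < (121/30)eps.
Take delta = min(11/2, (121/30)eps). Then 0 < |t − 8| < delta forces both bounds, so |(7t + 6)/(t + 3) − (62/11)| < eps.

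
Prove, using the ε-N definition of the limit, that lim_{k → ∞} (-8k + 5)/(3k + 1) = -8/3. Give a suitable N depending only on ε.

Fix ε > 0. For k ≥ 1, |(-8k + 5)/(3k + 1) + 8/3| = |23|/(3(3k + 1)) = 23/(3(3k + 1)).
Since 3k + 1 ≥ 3k for k ≥ 1, this is ≤ 23/(3·3k) = (23/9)/k.
So |(-8k + 5)/(3k + 1) + 8/3| < ε whenever k > (23/9)/ε.
Take N = (23/9)/ε. If k > N then |(-8k + 5)/(3k + 1) + 8/3| ≤ (23/9)/k < ε.

N = (23/9)/ε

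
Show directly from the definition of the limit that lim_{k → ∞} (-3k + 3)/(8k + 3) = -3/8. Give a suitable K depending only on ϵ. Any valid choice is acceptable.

Fix ϵ > 0. For k ≥ 1, |(-3k + 3)/(8k + 3) + 3/8| = |33|/(8(8k + 3)) = 33/(8(8k + 3)).
Since 8k + 3 ≥ 8k for k ≥ 1, this is ≤ 33/(8·8k) = (33/64)/k.
So |(-3k + 3)/(8k + 3) + 3/8| < ϵ whenever k > (33/64)/ϵ.
Take K = (33/64)/ϵ. If k > K then |(-3k + 3)/(8k + 3) + 3/8| ≤ (33/64)/k < ϵ.

K = (33/64)/ϵ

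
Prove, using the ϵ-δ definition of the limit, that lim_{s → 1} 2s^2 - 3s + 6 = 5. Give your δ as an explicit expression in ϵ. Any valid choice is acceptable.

δ = min(1, ϵ/5)

Suppose ϵ > 0. We want δ > 0 such that 0 < |s − 1| < δ implies |(2s^2 - 3s + 6) − 5| < ϵ.
(2s^2 - 3s + 6) − 5 = 2s^2 - 3s + 1 = (s − 1)(2s - 1).
So |(2s^2 - 3s + 6) − 5| = |s − 1|·|2s - 1|.
Assume first that |s − 1| < 1, so |s| < 2. Then |2s - 1| ≤ 2·2 + 1 = 5.
Hence |(2s^2 - 3s + 6) − 5| ≤ 5|s − 1| < ϵ provided |s − 1| < ϵ/5.
Take δ = min(1, ϵ/5). Then 0 < |s − 1| < δ gives both |s − 1| < 1 and |s − 1| < ϵ/5, so |(2s^2 - 3s + 6) − 5| < ϵ.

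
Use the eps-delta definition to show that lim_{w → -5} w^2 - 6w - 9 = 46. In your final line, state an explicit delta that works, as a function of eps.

delta = min(2, eps/18)

Let eps > 0 be given. We want delta > 0 such that 0 < |w + 5| < delta implies |(w^2 - 6w - 9) − 46| < eps.
(w^2 - 6w - 9) − 46 = w^2 - 6w - 55 = (w + 5)(w - 11).
So |(w^2 - 6w - 9) − 46| = |w + 5|·|w - 11|.
Require delta ≤ 2. Then |w + 5| < 2 gives |w| < 7, and by the triangle inequality |w - 11| ≤ 7 + 11 = 18.
Hence |(w^2 - 6w - 9) − 46| ≤ 18|w + 5| < eps provided |w + 5| < eps/18.
Take delta = min(2, eps/18). Then 0 < |w + 5| < delta gives both |w + 5| < 2 and |w + 5| < eps/18, so |(w^2 - 6w - 9) − 46| < eps.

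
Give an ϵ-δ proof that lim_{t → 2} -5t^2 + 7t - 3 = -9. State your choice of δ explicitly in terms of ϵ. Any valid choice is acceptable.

Fix ϵ > 0. We want δ > 0 such that 0 < |t − 2| < δ implies |(-5t^2 + 7t - 3) + 9| < ϵ.
(-5t^2 + 7t - 3) + 9 = -5t^2 + 7t + 6 = (t − 2)(-5t - 3).
So |(-5t^2 + 7t - 3) + 9| = |t − 2|·|-5t - 3|.
Require δ ≤ 2. Then |t − 2| < 2 gives |t| < 4, and by the triangle inequality |-5t - 3| ≤ 5·4 + 3 = 23.
Hence |(-5t^2 + 7t - 3) + 9| ≤ 23|t − 2| < ϵ provided |t − 2| < ϵ/23.
Choosing δ = min(2, ϵ/23) ensures both conditions, hence |(-5t^2 + 7t - 3) + 9| < ϵ.

δ = min(2, ϵ/23)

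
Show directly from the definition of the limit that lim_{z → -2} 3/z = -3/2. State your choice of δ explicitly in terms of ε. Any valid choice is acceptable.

δ = min(1, (2/3)ε)

Let ε > 0. We seek δ > 0 such that 0 < |z + 2| < δ implies |3/z + 3/2| < ε.
|3/z + 3/2| = 3·|-2 − z|/(2·|z|) = 3|z + 2|/(2|z|).
Require δ ≤ 1 so that |z| > 2 − 1 = 1, hence 2|z| > 2.
Then |3/z + 3/2| < 3|z + 2|/2, which is < ε when |z + 2| < (2/3)ε.
Take δ = min(1, (2/3)ε). Then 0 < |z + 2| < δ gives both |z + 2| < 1 and |z + 2| < (2/3)ε, so |3/z + 3/2| < ε.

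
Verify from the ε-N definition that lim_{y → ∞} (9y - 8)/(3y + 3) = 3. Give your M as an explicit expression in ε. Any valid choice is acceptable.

Let ε > 0. We seek M > 0 such that y > M implies |(9y - 8)/(3y + 3) − 3| < ε.
(9y - 8)/(3y + 3) − 3 = (3(9y - 8) − 9(3y + 3)) / (3(3y + 3)) = -51/(3(3y + 3)).
For y > 0 we have 3y + 3 > 3y, so |(9y - 8)/(3y + 3) − 3| = 51/(3(3y + 3)) < 51/(3·3y) = (17/3)/y.
Thus |(9y - 8)/(3y + 3) − 3| < ε whenever y > (17/3)/ε.
Take M = (17/3)/ε. If y > M then |(9y - 8)/(3y + 3) − 3| < (17/3)/y < ε.

M = (17/3)/ε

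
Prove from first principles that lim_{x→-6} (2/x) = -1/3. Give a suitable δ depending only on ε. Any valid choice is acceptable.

δ = min(3, 9ε)

Suppose ε > 0. We seek δ > 0 such that 0 < |x + 6| < δ implies |2/x + 1/3| < ε.
|2/x + 1/3| = 2·|-6 − x|/(6·|x|) = 2|x + 6|/(6|x|).
Require δ ≤ 3 so that |x| > 6 − 3 = 3, hence 6|x| > 18.
Then |2/x + 1/3| < 2|x + 6|/18, which is < ε when |x + 6| < 9ε.
Take δ = min(3, 9ε). Then 0 < |x + 6| < δ gives both |x + 6| < 3 and |x + 6| < 9ε, so |2/x + 1/3| < ε.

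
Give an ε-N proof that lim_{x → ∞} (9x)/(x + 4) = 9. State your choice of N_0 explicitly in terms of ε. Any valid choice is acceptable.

N_0 = 36/ε

Let ε > 0 be given. We seek N_0 > 0 such that x > N_0 implies |(9x)/(x + 4) − 9| < ε.
(9x)/(x + 4) − 9 = ((9x) − 9(x + 4)) / ((x + 4)) = -36/((x + 4)).
For x > 0 we have x + 4 > x, so |(9x)/(x + 4) − 9| = 36/((x + 4)) < 36/(x) = 36/x.
Thus |(9x)/(x + 4) − 9| < ε whenever x > 36/ε.
Take N_0 = 36/ε. If x > N_0 then |(9x)/(x + 4) − 9| < 36/x < ε.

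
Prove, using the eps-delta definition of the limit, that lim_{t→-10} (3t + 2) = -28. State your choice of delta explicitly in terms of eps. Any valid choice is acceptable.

Fix eps > 0. We need delta > 0 so that 0 < |t + 10| < delta implies |(3t + 2) + 28| < eps.
|(3t + 2) + 28| = |3t + 30| = 3|t + 10|.
So 3|t + 10| < eps exactly when |t + 10| < eps/3.
Take delta = eps/3. If 0 < |t + 10| < delta then |(3t + 2) + 28| = 3|t + 10| < 3·(eps/3) = eps.

delta = eps/3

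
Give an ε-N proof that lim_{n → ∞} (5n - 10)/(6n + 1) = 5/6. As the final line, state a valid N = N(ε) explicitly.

Suppose ε > 0. For n ≥ 1, |(5n - 10)/(6n + 1) − (5/6)| = |-65|/(6(6n + 1)) = 65/(6(6n + 1)).
Since 6n + 1 ≥ 6n for n ≥ 1, this is ≤ 65/(6·6n) = (65/36)/n.
So |(5n - 10)/(6n + 1) − (5/6)| < ε whenever n > (65/36)/ε.
Take N = (65/36)/ε. If n > N then |(5n - 10)/(6n + 1) − (5/6)| ≤ (65/36)/n < ε.

N = (65/36)/ε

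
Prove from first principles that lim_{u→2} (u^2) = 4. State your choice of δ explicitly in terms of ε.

δ = min(1, ε/5)

Let ε > 0 be given. We seek δ > 0 with 0 < |u − 2| < δ ⇒ |u^2 − 4| < ε.
Factor: u^2 − 4 = (u − 2)(u + 2), so |u^2 − 4| = |u − 2|·|u + 2|.
Impose δ ≤ 1 so that |u| < 3; then |u + 2| ≤ 5.
Hence |u^2 − 4| ≤ 5|u − 2|, which is < ε once |u − 2| < ε/5.
Take δ = min(1, ε/5). If 0 < |u − 2| < δ then both bounds hold and |u^2 − 4| ≤ 5|u − 2| < 5·(ε/5) = ε.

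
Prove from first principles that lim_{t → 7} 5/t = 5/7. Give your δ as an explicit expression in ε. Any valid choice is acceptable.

δ = min(7/2, (49/10)ε)

Let ε > 0. We seek δ > 0 such that 0 < |t − 7| < δ implies |5/t − (5/7)| < ε.
|5/t − (5/7)| = 5·|7 − t|/(7·|t|) = 5|t − 7|/(7|t|).
Require δ ≤ 7/2 so that |t| > 7 − 7/2 = 7/2, hence 7|t| > 49/2.
Then |5/t − (5/7)| < 5|t − 7|/(49/2), which is < ε when |t − 7| < (49/10)ε.
Take δ = min(7/2, (49/10)ε). Then 0 < |t − 7| < δ gives both |t − 7| < 7/2 and |t − 7| < (49/10)ε, so |5/t − (5/7)| < ε.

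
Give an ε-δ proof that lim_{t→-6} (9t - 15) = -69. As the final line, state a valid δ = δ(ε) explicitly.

δ = ε/9

Let ε > 0. We need δ > 0 so that 0 < |t + 6| < δ implies |(9t - 15) + 69| < ε.
|(9t - 15) + 69| = |9t + 54| = 9|t + 6|.
So 9|t + 6| < ε exactly when |t + 6| < ε/9.
Take δ = ε/9. If 0 < |t + 6| < δ then |(9t - 15) + 69| = 9|t + 6| < 9·(ε/9) = ε.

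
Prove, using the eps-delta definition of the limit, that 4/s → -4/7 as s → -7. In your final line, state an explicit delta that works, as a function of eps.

delta = min(7/2, (49/8)eps)

Suppose eps > 0. We seek delta > 0 such that 0 < |s + 7| < delta implies |4/s + 4/7| < eps.
|4/s + 4/7| = 4·|-7 − s|/(7·|s|) = 4|s + 7|/(7|s|).
Restrict delta ≤ 7/2. Then |s + 7| < 7/2 gives |s| > 7/2, so 7|s| > 49/2.
Then |4/s + 4/7| < 4|s + 7|/(49/2), which is < eps when |s + 7| < (49/8)eps.
Take delta = min(7/2, (49/8)eps). Then 0 < |s + 7| < delta gives both |s + 7| < 7/2 and |s + 7| < (49/8)eps, so |4/s + 4/7| < eps.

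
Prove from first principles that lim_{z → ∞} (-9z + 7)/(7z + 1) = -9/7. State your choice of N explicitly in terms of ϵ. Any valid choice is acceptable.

Let ϵ > 0 be given. We seek N > 0 such that z > N implies |(-9z + 7)/(7z + 1) + 9/7| < ϵ.
(-9z + 7)/(7z + 1) + 9/7 = (7(-9z + 7) − (-9)(7z + 1)) / (7(7z + 1)) = 58/(7(7z + 1)).
For z > 0 we have 7z + 1 > 7z, so |(-9z + 7)/(7z + 1) + 9/7| = 58/(7(7z + 1)) < 58/(7·7z) = (58/49)/z.
Thus |(-9z + 7)/(7z + 1) + 9/7| < ϵ whenever z > (58/49)/ϵ.
Take N = (58/49)/ϵ. If z > N then |(-9z + 7)/(7z + 1) + 9/7| < (58/49)/z < ϵ.

N = (58/49)/ϵ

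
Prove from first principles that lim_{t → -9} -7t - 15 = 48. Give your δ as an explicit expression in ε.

Let ε > 0. We need δ > 0 so that 0 < |t + 9| < δ implies |(-7t - 15) − 48| < ε.
|(-7t - 15) − 48| = |-7t - 63| = 7|t + 9|.
So 7|t + 9| < ε exactly when |t + 9| < ε/7.
Take δ = ε/7. If 0 < |t + 9| < δ then |(-7t - 15) − 48| = 7|t + 9| < 7·(ε/7) = ε.

δ = ε/7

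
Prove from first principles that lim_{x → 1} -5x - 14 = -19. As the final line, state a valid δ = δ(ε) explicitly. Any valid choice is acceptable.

δ = ε/5

Fix ε > 0. We need δ > 0 so that 0 < |x − 1| < δ implies |(-5x - 14) + 19| < ε.
|(-5x - 14) + 19| = |-5x + 5| = 5|x − 1|.
Thus it suffices that |x − 1| < ε/5.
Take δ = ε/5. If 0 < |x − 1| < δ then |(-5x - 14) + 19| = 5|x − 1| < 5·(ε/5) = ε.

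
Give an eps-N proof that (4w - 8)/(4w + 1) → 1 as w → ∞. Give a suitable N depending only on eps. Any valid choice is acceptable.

N = (9/4)/eps

Fix eps > 0. We seek N > 0 such that w > N implies |(4w - 8)/(4w + 1) − 1| < eps.
(4w - 8)/(4w + 1) − 1 = (4(4w - 8) − 4(4w + 1)) / (4(4w + 1)) = -36/(4(4w + 1)).
For w > 0 we have 4w + 1 > 4w, so |(4w - 8)/(4w + 1) − 1| = 36/(4(4w + 1)) < 36/(4·4w) = (9/4)/w.
Thus |(4w - 8)/(4w + 1) − 1| < eps whenever w > (9/4)/eps.
Take N = (9/4)/eps. If w > N then |(4w - 8)/(4w + 1) − 1| < (9/4)/w < eps.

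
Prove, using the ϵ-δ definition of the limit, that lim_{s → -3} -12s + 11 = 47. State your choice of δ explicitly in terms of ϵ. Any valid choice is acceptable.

Let ϵ > 0. We need δ > 0 so that 0 < |s + 3| < δ implies |(-12s + 11) − 47| < ϵ.
Since (-12s + 11) − 47 = -12(s + 3), we have |(-12s + 11) − 47| = 12|s + 3|.
Thus it suffices that |s + 3| < ϵ/12.
Choosing δ = ϵ/12 gives |(-12s + 11) − 47| = 12|s + 3| < ϵ whenever |s + 3| < δ.

δ = ϵ/12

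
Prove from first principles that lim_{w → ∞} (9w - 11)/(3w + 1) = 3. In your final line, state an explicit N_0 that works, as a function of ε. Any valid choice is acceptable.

N_0 = (14/3)/ε

Let ε > 0. We seek N_0 > 0 such that w > N_0 implies |(9w - 11)/(3w + 1) − 3| < ε.
(9w - 11)/(3w + 1) − 3 = (3(9w - 11) − 9(3w + 1)) / (3(3w + 1)) = -42/(3(3w + 1)).
For w > 0 we have 3w + 1 > 3w, so |(9w - 11)/(3w + 1) − 3| = 42/(3(3w + 1)) < 42/(3·3w) = (14/3)/w.
Thus |(9w - 11)/(3w + 1) − 3| < ε whenever w > (14/3)/ε.
Take N_0 = (14/3)/ε. If w > N_0 then |(9w - 11)/(3w + 1) − 3| < (14/3)/w < ε.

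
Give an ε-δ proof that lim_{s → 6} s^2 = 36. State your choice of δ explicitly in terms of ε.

δ = min(1, ε/13)

Fix ε > 0. We seek δ > 0 with 0 < |s − 6| < δ ⇒ |s^2 − 36| < ε.
Factor: s^2 − 36 = (s − 6)(s + 6), so |s^2 − 36| = |s − 6|·|s + 6|.
Restrict δ ≤ 1. Then |s − 6| < 1 gives |s| < 7, so by the triangle inequality |s + 6| ≤ 7 + 6 = 13.
Hence |s^2 − 36| ≤ 13|s − 6|, which is < ε once |s − 6| < ε/13.
Take δ = min(1, ε/13). If 0 < |s − 6| < δ then both bounds hold and |s^2 − 36| ≤ 13|s − 6| < 13·(ε/13) = ε.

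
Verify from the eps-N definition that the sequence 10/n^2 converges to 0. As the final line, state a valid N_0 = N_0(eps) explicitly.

N_0 = (10/eps)^{1/2}

Fix eps > 0. For n ≥ 1, |10/n^2 − 0| = 10/n^2.
10/n^2 < eps ⇔ n^2 > 10/eps ⇔ n > (10/eps)^{1/2}.
Take N_0 = (10/eps)^{1/2}. Then n > N_0 implies 10/n^2 < eps.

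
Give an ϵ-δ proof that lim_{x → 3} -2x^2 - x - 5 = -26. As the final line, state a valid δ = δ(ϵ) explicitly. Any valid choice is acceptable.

δ = min(2, ϵ/17)

Let ϵ > 0. We want δ > 0 such that 0 < |x − 3| < δ implies |(-2x^2 - x - 5) + 26| < ϵ.
(-2x^2 - x - 5) + 26 = -2x^2 - x + 21 = (x − 3)(-2x - 7).
So |(-2x^2 - x - 5) + 26| = |x − 3|·|-2x - 7|.
Assume first that |x − 3| < 2, so |x| < 5. Then |-2x - 7| ≤ 2·5 + 7 = 17.
Hence |(-2x^2 - x - 5) + 26| ≤ 17|x − 3| < ϵ provided |x − 3| < ϵ/17.
Take δ = min(2, ϵ/17). Then 0 < |x − 3| < δ gives both |x − 3| < 2 and |x − 3| < ϵ/17, so |(-2x^2 - x - 5) + 26| < ϵ.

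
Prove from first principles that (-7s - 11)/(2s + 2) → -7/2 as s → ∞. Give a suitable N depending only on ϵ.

N = 2/ϵ

Fix ϵ > 0. We seek N > 0 such that s > N implies |(-7s - 11)/(2s + 2) + 7/2| < ϵ.
(-7s - 11)/(2s + 2) + 7/2 = (2(-7s - 11) − (-7)(2s + 2)) / (2(2s + 2)) = -8/(2(2s + 2)).
For s > 0 we have 2s + 2 > 2s, so |(-7s - 11)/(2s + 2) + 7/2| = 8/(2(2s + 2)) < 8/(2·2s) = 2/s.
Thus |(-7s - 11)/(2s + 2) + 7/2| < ϵ whenever s > 2/ϵ.
Take N = 2/ϵ. If s > N then |(-7s - 11)/(2s + 2) + 7/2| < 2/s < ϵ.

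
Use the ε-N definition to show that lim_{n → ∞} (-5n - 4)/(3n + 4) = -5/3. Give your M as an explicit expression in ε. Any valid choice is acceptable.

M = (8/9)/ε

Suppose ε > 0. For n ≥ 1, |(-5n - 4)/(3n + 4) + 5/3| = |8|/(3(3n + 4)) = 8/(3(3n + 4)).
Since 3n + 4 ≥ 3n for n ≥ 1, this is ≤ 8/(3·3n) = (8/9)/n.
So |(-5n - 4)/(3n + 4) + 5/3| < ε whenever n > (8/9)/ε.
Take M = (8/9)/ε. If n > M then |(-5n - 4)/(3n + 4) + 5/3| ≤ (8/9)/n < ε.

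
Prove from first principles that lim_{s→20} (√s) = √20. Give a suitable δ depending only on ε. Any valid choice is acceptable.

Fix ε > 0. We want δ > 0 such that 0 < |s − 20| < δ implies |√s − √20| < ε.
Rationalise: √s − √20 = (s − 20)/(√s + √20), so |√s − √20| = |s − 20|/(√s + √20).
Restrict δ ≤ 20 so that |s − 20| < 20 forces s > 0, and then √s + √20 > √20.
Hence |√s − √20| < |s − 20|/√20, which is < ε once |s − 20| < √20·ε.
Take δ = min(20, √20·ε). If 0 < |s − 20| < δ then s > 0 and |√s − √20| < |s − 20|/√20 < ε.

δ = min(20, √20·ε)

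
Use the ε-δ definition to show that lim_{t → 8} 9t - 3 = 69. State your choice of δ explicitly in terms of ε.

Let ε > 0. We need δ > 0 so that 0 < |t − 8| < δ implies |(9t - 3) − 69| < ε.
|(9t - 3) − 69| = |9t - 72| = 9|t − 8|.
So 9|t − 8| < ε exactly when |t − 8| < ε/9.
Take δ = ε/9. If 0 < |t − 8| < δ then |(9t - 3) − 69| = 9|t − 8| < 9·(ε/9) = ε.

δ = ε/9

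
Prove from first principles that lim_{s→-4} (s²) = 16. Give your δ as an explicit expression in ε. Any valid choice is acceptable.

δ = min(1, ε/9)

Suppose ε > 0. We seek δ > 0 with 0 < |s + 4| < δ ⇒ |s² − 16| < ε.
Factor: s² − 16 = (s + 4)(s - 4), so |s² − 16| = |s + 4|·|s - 4|.
Restrict δ ≤ 1. Then |s + 4| < 1 gives |s| < 5, so by the triangle inequality |s - 4| ≤ 5 + 4 = 9.
Hence |s² − 16| ≤ 9|s + 4|, which is < ε once |s + 4| < ε/9.
Take δ = min(1, ε/9). If 0 < |s + 4| < δ then both bounds hold and |s² − 16| ≤ 9|s + 4| < 9·(ε/9) = ε.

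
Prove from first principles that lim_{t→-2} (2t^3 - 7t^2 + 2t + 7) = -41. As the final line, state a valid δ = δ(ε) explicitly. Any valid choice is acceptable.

Suppose ε > 0. We want δ > 0 such that 0 < |t + 2| < δ implies |(2t^3 - 7t^2 + 2t + 7) + 41| < ε.
(2t^3 - 7t^2 + 2t + 7) + 41 = 2t^3 - 7t^2 + 2t + 48 = (t + 2)(2t^2 - 11t + 24).
So |(2t^3 - 7t^2 + 2t + 7) + 41| = |t + 2|·|2t^2 - 11t + 24|.
Assume first that |t + 2| < 2, so |t| < 4. Then |2t^2 - 11t + 24| ≤ 2·4^2 + 11·4 + 24 = 100.
Hence |(2t^3 - 7t^2 + 2t + 7) + 41| ≤ 100|t + 2| < ε provided |t + 2| < ε/100.
Take δ = min(2, ε/100). Then 0 < |t + 2| < δ gives both |t + 2| < 2 and |t + 2| < ε/100, so |(2t^3 - 7t^2 + 2t + 7) + 41| < ε.

δ = min(2, ε/100)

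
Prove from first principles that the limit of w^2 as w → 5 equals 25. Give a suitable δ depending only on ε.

Suppose ε > 0. We seek δ > 0 with 0 < |w − 5| < δ ⇒ |w^2 − 25| < ε.
Factor: w^2 − 25 = (w − 5)(w + 5), so |w^2 − 25| = |w − 5|·|w + 5|.
Impose δ ≤ 1 so that |w| < 6; then |w + 5| ≤ 11.
Hence |w^2 − 25| ≤ 11|w − 5|, which is < ε once |w − 5| < ε/11.
Take δ = min(1, ε/11). If 0 < |w − 5| < δ then both bounds hold and |w^2 − 25| ≤ 11|w − 5| < 11·(ε/11) = ε.

δ = min(1, ε/11)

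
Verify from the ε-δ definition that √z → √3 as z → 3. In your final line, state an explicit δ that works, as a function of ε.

δ = min(3, √3·ε)

Fix ε > 0. We want δ > 0 such that 0 < |z − 3| < δ implies |√z − √3| < ε.
Rationalise: √z − √3 = (z − 3)/(√z + √3), so |√z − √3| = |z − 3|/(√z + √3).
Restrict δ ≤ 3 so that |z − 3| < 3 forces z > 0, and then √z + √3 > √3.
Hence |√z − √3| < |z − 3|/√3, which is < ε once |z − 3| < √3·ε.
Take δ = min(3, √3·ε). If 0 < |z − 3| < δ then z > 0 and |√z − √3| < |z − 3|/√3 < ε.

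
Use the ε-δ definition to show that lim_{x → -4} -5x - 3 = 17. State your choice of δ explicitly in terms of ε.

δ = ε/5

Let ε > 0. We need δ > 0 so that 0 < |x + 4| < δ implies |(-5x - 3) − 17| < ε.
Since (-5x - 3) − 17 = -5(x + 4), we have |(-5x - 3) − 17| = 5|x + 4|.
So 5|x + 4| < ε exactly when |x + 4| < ε/5.
Choosing δ = ε/5 gives |(-5x - 3) − 17| = 5|x + 4| < ε whenever |x + 4| < δ.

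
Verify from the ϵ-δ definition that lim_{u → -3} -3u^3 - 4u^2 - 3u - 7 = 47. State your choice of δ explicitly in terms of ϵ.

δ = min(1, ϵ/86)

Let ϵ > 0. We want δ > 0 such that 0 < |u + 3| < δ implies |(-3u^3 - 4u^2 - 3u - 7) − 47| < ϵ.
(-3u^3 - 4u^2 - 3u - 7) − 47 = -3u^3 - 4u^2 - 3u - 54 = (u + 3)(-3u^2 + 5u - 18).
So |(-3u^3 - 4u^2 - 3u - 7) − 47| = |u + 3|·|-3u^2 + 5u - 18|.
Require δ ≤ 1. Then |u + 3| < 1 gives |u| < 4, and by the triangle inequality |-3u^2 + 5u - 18| ≤ 3·4^2 + 5·4 + 18 = 86.
Hence |(-3u^3 - 4u^2 - 3u - 7) − 47| ≤ 86|u + 3| < ϵ provided |u + 3| < ϵ/86.
Take δ = min(1, ϵ/86). Then 0 < |u + 3| < δ gives both |u + 3| < 1 and |u + 3| < ϵ/86, so |(-3u^3 - 4u^2 - 3u - 7) − 47| < ϵ.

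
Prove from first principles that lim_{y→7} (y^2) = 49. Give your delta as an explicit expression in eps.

Let eps > 0. We seek delta > 0 with 0 < |y − 7| < delta ⇒ |y^2 − 49| < eps.
Factor: y^2 − 49 = (y − 7)(y + 7), so |y^2 − 49| = |y − 7|·|y + 7|.
Restrict delta ≤ 1. Then |y − 7| < 1 gives |y| < 8, so by the triangle inequality |y + 7| ≤ 8 + 7 = 15.
Hence |y^2 − 49| ≤ 15|y − 7|, which is < eps once |y − 7| < eps/15.
Take delta = min(1, eps/15). If 0 < |y − 7| < delta then both bounds hold and |y^2 − 49| ≤ 15|y − 7| < 15·(eps/15) = eps.

delta = min(1, eps/15)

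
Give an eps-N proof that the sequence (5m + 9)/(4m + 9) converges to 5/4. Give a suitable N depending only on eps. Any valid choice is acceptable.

Fix eps > 0. For m ≥ 1, |(5m + 9)/(4m + 9) − (5/4)| = |-9|/(4(4m + 9)) = 9/(4(4m + 9)).
Since 4m + 9 ≥ 4m for m ≥ 1, this is ≤ 9/(4·4m) = (9/16)/m.
So |(5m + 9)/(4m + 9) − (5/4)| < eps whenever m > (9/16)/eps.
Take N = (9/16)/eps. If m > N then |(5m + 9)/(4m + 9) − (5/4)| ≤ (9/16)/m < eps.

N = (9/16)/eps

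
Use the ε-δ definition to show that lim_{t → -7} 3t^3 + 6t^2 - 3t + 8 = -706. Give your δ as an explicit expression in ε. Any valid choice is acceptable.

δ = min(1, ε/414)

Let ε > 0. We want δ > 0 such that 0 < |t + 7| < δ implies |(3t^3 + 6t^2 - 3t + 8) + 706| < ε.
(3t^3 + 6t^2 - 3t + 8) + 706 = 3t^3 + 6t^2 - 3t + 714 = (t + 7)(3t^2 - 15t + 102).
So |(3t^3 + 6t^2 - 3t + 8) + 706| = |t + 7|·|3t^2 - 15t + 102|.
Require δ ≤ 1. Then |t + 7| < 1 gives |t| < 8, and by the triangle inequality |3t^2 - 15t + 102| ≤ 3·8^2 + 15·8 + 102 = 414.
Hence |(3t^3 + 6t^2 - 3t + 8) + 706| ≤ 414|t + 7| < ε provided |t + 7| < ε/414.
Take δ = min(1, ε/414). Then 0 < |t + 7| < δ gives both |t + 7| < 1 and |t + 7| < ε/414, so |(3t^3 + 6t^2 - 3t + 8) + 706| < ε.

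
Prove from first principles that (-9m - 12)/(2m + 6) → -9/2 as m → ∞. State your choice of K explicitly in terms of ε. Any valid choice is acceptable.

Let ε > 0 be given. For m ≥ 1, |(-9m - 12)/(2m + 6) + 9/2| = |30|/(2(2m + 6)) = 30/(2(2m + 6)).
Since 2m + 6 ≥ 2m for m ≥ 1, this is ≤ 30/(2·2m) = (15/2)/m.
So |(-9m - 12)/(2m + 6) + 9/2| < ε whenever m > (15/2)/ε.
Take K = (15/2)/ε. If m > K then |(-9m - 12)/(2m + 6) + 9/2| ≤ (15/2)/m < ε.

K = (15/2)/ε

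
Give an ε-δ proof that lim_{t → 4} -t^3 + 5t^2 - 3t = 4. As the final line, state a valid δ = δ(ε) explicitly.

δ = min(2, ε/43)

Let ε > 0. We want δ > 0 such that 0 < |t − 4| < δ implies |(-t^3 + 5t^2 - 3t) − 4| < ε.
(-t^3 + 5t^2 - 3t) − 4 = -t^3 + 5t^2 - 3t - 4 = (t − 4)(-t^2 + t + 1).
So |(-t^3 + 5t^2 - 3t) − 4| = |t − 4|·|-t^2 + t + 1|.
Assume first that |t − 4| < 2, so |t| < 6. Then |-t^2 + t + 1| ≤ 6^2 + 6 + 1 = 43.
Hence |(-t^3 + 5t^2 - 3t) − 4| ≤ 43|t − 4| < ε provided |t − 4| < ε/43.
Choosing δ = min(2, ε/43) ensures both conditions, hence |(-t^3 + 5t^2 - 3t) − 4| < ε.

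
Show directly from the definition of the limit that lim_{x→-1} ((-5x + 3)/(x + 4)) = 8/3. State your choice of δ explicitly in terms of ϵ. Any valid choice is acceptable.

Let ϵ > 0 be given. We want δ > 0 with 0 < |x + 1| < δ ⇒ |(-5x + 3)/(x + 4) − (8/3)| < ϵ.
Combining over a common denominator, (-5x + 3)/(x + 4) − (8/3) = [(-5x + 3)·3 − 8·(x + 4)] / [3·(x + 4)] = -23(x + 1) / (3(x + 4)).
So |(-5x + 3)/(x + 4) − (8/3)| = 23|x + 1| / (3·|x + 4|).
Restrict δ ≤ 3/2. Then |x + 1| < 3/2 gives |x + 4| = |(x + 1) + 3| ≥ 3 − 3/2 = 3/2.
Hence |(-5x + 3)/(x + 4) − (8/3)| < 23|x + 1|/(3·(3/2)) = (46/9)|x + 1|, which is < ϵ once |x + 1| < (9/46)ϵ.
Take δ = min(3/2, (9/46)ϵ). Then 0 < |x + 1| < δ forces both bounds, so |(-5x + 3)/(x + 4) − (8/3)| < ϵ.

δ = min(3/2, (9/46)ϵ)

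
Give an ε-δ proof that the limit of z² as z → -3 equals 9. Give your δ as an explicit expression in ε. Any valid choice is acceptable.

δ = min(2, ε/8)

Let ε > 0 be given. We seek δ > 0 with 0 < |z + 3| < δ ⇒ |z² − 9| < ε.
Factor: z² − 9 = (z + 3)(z - 3), so |z² − 9| = |z + 3|·|z - 3|.
Restrict δ ≤ 2. Then |z + 3| < 2 gives |z| < 5, so by the triangle inequality |z - 3| ≤ 5 + 3 = 8.
Hence |z² − 9| ≤ 8|z + 3|, which is < ε once |z + 3| < ε/8.
Take δ = min(2, ε/8). If 0 < |z + 3| < δ then both bounds hold and |z² − 9| ≤ 8|z + 3| < 8·(ε/8) = ε.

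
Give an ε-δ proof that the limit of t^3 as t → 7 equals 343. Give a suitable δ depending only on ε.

Let ε > 0 be given. We seek δ > 0 with 0 < |t − 7| < δ ⇒ |t^3 − 343| < ε.
Factor: t^3 − 343 = (t − 7)(t^2 + 7t + 49), so |t^3 − 343| = |t − 7|·|t^2 + 7t + 49|.
Impose δ ≤ 2 so that |t| < 9; then |t^2 + 7t + 49| ≤ 193.
Hence |t^3 − 343| ≤ 193|t − 7|, which is < ε once |t − 7| < ε/193.
Take δ = min(2, ε/193). If 0 < |t − 7| < δ then both bounds hold and |t^3 − 343| ≤ 193|t − 7| < 193·(ε/193) = ε.

δ = min(2, ε/193)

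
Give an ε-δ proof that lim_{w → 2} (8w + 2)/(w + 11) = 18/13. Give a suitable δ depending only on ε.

δ = min(13/2, (169/172)ε)

Fix ε > 0. We want δ > 0 with 0 < |w − 2| < δ ⇒ |(8w + 2)/(w + 11) − (18/13)| < ε.
Combining over a common denominator, (8w + 2)/(w + 11) − (18/13) = [(8w + 2)·13 − 18·(w + 11)] / [13·(w + 11)] = 86(w − 2) / (13(w + 11)).
So |(8w + 2)/(w + 11) − (18/13)| = 86|w − 2| / (13·|w + 11|).
Restrict δ ≤ 13/2. Then |w − 2| < 13/2 gives |w + 11| = |(w − 2) + 13| ≥ 13 − 13/2 = 13/2.
Hence |(8w + 2)/(w + 11) − (18/13)| < 86|w − 2|/(13·(13/2)) = (172/169)|w − 2|, which is < ε once |w − 2| < (169/172)ε.
Take δ = min(13/2, (169/172)ε). Then 0 < |w − 2| < δ forces both bounds, so |(8w + 2)/(w + 11) − (18/13)| < ε.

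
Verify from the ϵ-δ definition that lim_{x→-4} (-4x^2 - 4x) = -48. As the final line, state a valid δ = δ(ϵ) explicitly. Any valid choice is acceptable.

Let ϵ > 0 be given. We want δ > 0 such that 0 < |x + 4| < δ implies |(-4x^2 - 4x) + 48| < ϵ.
(-4x^2 - 4x) + 48 = -4x^2 - 4x + 48 = (x + 4)(-4x + 12).
So |(-4x^2 - 4x) + 48| = |x + 4|·|-4x + 12|.
Assume first that |x + 4| < 1, so |x| < 5. Then |-4x + 12| ≤ 4·5 + 12 = 32.
Hence |(-4x^2 - 4x) + 48| ≤ 32|x + 4| < ϵ provided |x + 4| < ϵ/32.
Take δ = min(1, ϵ/32). Then 0 < |x + 4| < δ gives both |x + 4| < 1 and |x + 4| < ϵ/32, so |(-4x^2 - 4x) + 48| < ϵ.

δ = min(1, ϵ/32)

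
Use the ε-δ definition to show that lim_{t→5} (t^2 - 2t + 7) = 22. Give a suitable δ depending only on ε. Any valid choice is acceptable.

δ = min(1, ε/9)

Suppose ε > 0. We want δ > 0 such that 0 < |t − 5| < δ implies |(t^2 - 2t + 7) − 22| < ε.
(t^2 - 2t + 7) − 22 = t^2 - 2t - 15 = (t − 5)(t + 3).
So |(t^2 - 2t + 7) − 22| = |t − 5|·|t + 3|.
Assume first that |t − 5| < 1, so |t| < 6. Then |t + 3| ≤ 6 + 3 = 9.
Hence |(t^2 - 2t + 7) − 22| ≤ 9|t − 5| < ε provided |t − 5| < ε/9.
Take δ = min(1, ε/9). Then 0 < |t − 5| < δ gives both |t − 5| < 1 and |t − 5| < ε/9, so |(t^2 - 2t + 7) − 22| < ε.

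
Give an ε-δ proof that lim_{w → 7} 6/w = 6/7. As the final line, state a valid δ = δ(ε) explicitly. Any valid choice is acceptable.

δ = min(7/2, (49/12)ε)

Let ε > 0 be given. We seek δ > 0 such that 0 < |w − 7| < δ implies |6/w − (6/7)| < ε.
|6/w − (6/7)| = 6·|7 − w|/(7·|w|) = 6|w − 7|/(7|w|).
Restrict δ ≤ 7/2. Then |w − 7| < 7/2 gives |w| > 7/2, so 7|w| > 49/2.
Then |6/w − (6/7)| < 6|w − 7|/(49/2), which is < ε when |w − 7| < (49/12)ε.
Take δ = min(7/2, (49/12)ε). Then 0 < |w − 7| < δ gives both |w − 7| < 7/2 and |w − 7| < (49/12)ε, so |6/w − (6/7)| < ε.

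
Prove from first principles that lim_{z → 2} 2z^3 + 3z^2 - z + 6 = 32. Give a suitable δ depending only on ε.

Let ε > 0 be given. We want δ > 0 such that 0 < |z − 2| < δ implies |(2z^3 + 3z^2 - z + 6) − 32| < ε.
(2z^3 + 3z^2 - z + 6) − 32 = 2z^3 + 3z^2 - z - 26 = (z − 2)(2z^2 + 7z + 13).
So |(2z^3 + 3z^2 - z + 6) − 32| = |z − 2|·|2z^2 + 7z + 13|.
Require δ ≤ 2. Then |z − 2| < 2 gives |z| < 4, and by the triangle inequality |2z^2 + 7z + 13| ≤ 2·4^2 + 7·4 + 13 = 73.
Hence |(2z^3 + 3z^2 - z + 6) − 32| ≤ 73|z − 2| < ε provided |z − 2| < ε/73.
Take δ = min(2, ε/73). Then 0 < |z − 2| < δ gives both |z − 2| < 2 and |z − 2| < ε/73, so |(2z^3 + 3z^2 - z + 6) − 32| < ε.

δ = min(2, ε/73)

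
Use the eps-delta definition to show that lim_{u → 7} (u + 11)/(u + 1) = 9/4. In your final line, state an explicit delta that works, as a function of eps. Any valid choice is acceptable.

Let eps > 0 be given. We want delta > 0 with 0 < |u − 7| < delta ⇒ |(u + 11)/(u + 1) − (9/4)| < eps.
Combining over a common denominator, (u + 11)/(u + 1) − (9/4) = [(u + 11)·8 − 18·(u + 1)] / [8·(u + 1)] = -10(u − 7) / (8(u + 1)).
So |(u + 11)/(u + 1) − (9/4)| = 10|u − 7| / (8·|u + 1|).
Restrict delta ≤ 4. Then |u − 7| < 4 gives |u + 1| = |(u − 7) + 8| ≥ 8 − 4 = 4.
Hence |(u + 11)/(u + 1) − (9/4)| < 10|u − 7|/(8·4) = (5/16)|u − 7|, which is < eps once |u − 7| < (16/5)eps.
Take delta = min(4, (16/5)eps). Then 0 < |u − 7| < delta forces both bounds, so |(u + 11)/(u + 1) − (9/4)| < eps.

delta = min(4, (16/5)eps)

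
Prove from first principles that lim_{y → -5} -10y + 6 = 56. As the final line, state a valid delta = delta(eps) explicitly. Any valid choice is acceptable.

delta = eps/10

Fix eps > 0. We need delta > 0 so that 0 < |y + 5| < delta implies |(-10y + 6) − 56| < eps.
Since (-10y + 6) − 56 = -10(y + 5), we have |(-10y + 6) − 56| = 10|y + 5|.
So 10|y + 5| < eps exactly when |y + 5| < eps/10.
Choosing delta = eps/10 gives |(-10y + 6) − 56| = 10|y + 5| < eps whenever |y + 5| < delta.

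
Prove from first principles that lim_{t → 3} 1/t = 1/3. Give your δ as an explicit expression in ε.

δ = min(3/2, (9/2)ε)

Suppose ε > 0. We seek δ > 0 such that 0 < |t − 3| < δ implies |1/t − (1/3)| < ε.
|1/t − (1/3)| = |3 − t|/(3·|t|) = |t − 3|/(3|t|).
Require δ ≤ 3/2 so that |t| > 3 − 3/2 = 3/2, hence 3|t| > 9/2.
Then |1/t − (1/3)| < |t − 3|/(9/2), which is < ε when |t − 3| < (9/2)ε.
Take δ = min(3/2, (9/2)ε). Then 0 < |t − 3| < δ gives both |t − 3| < 3/2 and |t − 3| < (9/2)ε, so |1/t − (1/3)| < ε.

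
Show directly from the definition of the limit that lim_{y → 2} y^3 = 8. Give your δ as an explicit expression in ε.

Let ε > 0 be given. We seek δ > 0 with 0 < |y − 2| < δ ⇒ |y^3 − 8| < ε.
Factor: y^3 − 8 = (y − 2)(y^2 + 2y + 4), so |y^3 − 8| = |y − 2|·|y^2 + 2y + 4|.
Restrict δ ≤ 1. Then |y − 2| < 1 gives |y| < 3, so by the triangle inequality |y^2 + 2y + 4| ≤ 3^2 + 2·3 + 4 = 19.
Hence |y^3 − 8| ≤ 19|y − 2|, which is < ε once |y − 2| < ε/19.
Take δ = min(1, ε/19). If 0 < |y − 2| < δ then both bounds hold and |y^3 − 8| ≤ 19|y − 2| < 19·(ε/19) = ε.

δ = min(1, ε/19)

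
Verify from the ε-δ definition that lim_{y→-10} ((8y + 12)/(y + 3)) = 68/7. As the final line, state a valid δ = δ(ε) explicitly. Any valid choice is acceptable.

δ = min(7/2, (49/24)ε)

Let ε > 0 be given. We want δ > 0 with 0 < |y + 10| < δ ⇒ |(8y + 12)/(y + 3) − (68/7)| < ε.
Combining over a common denominator, (8y + 12)/(y + 3) − (68/7) = [(8y + 12)·(-7) − (-68)·(y + 3)] / [(-7)·(y + 3)] = 12(y + 10) / ((-7)(y + 3)).
So |(8y + 12)/(y + 3) − (68/7)| = 12|y + 10| / (7·|y + 3|).
Require δ ≤ 7/2, so |y + 3| ≥ |-7| − |y + 10| > 7 − 7/2 = 7/2.
Hence |(8y + 12)/(y + 3) − (68/7)| < 12|y + 10|/(7·(7/2)) = (24/49)|y + 10|, which is < ε once |y + 10| < (49/24)ε.
Take δ = min(7/2, (49/24)ε). Then 0 < |y + 10| < δ forces both bounds, so |(8y + 12)/(y + 3) − (68/7)| < ε.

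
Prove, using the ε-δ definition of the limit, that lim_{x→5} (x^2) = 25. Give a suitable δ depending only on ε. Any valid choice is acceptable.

Let ε > 0. We seek δ > 0 with 0 < |x − 5| < δ ⇒ |x^2 − 25| < ε.
Factor: x^2 − 25 = (x − 5)(x + 5), so |x^2 − 25| = |x − 5|·|x + 5|.
Restrict δ ≤ 1. Then |x − 5| < 1 gives |x| < 6, so by the triangle inequality |x + 5| ≤ 6 + 5 = 11.
Hence |x^2 − 25| ≤ 11|x − 5|, which is < ε once |x − 5| < ε/11.
Take δ = min(1, ε/11). If 0 < |x − 5| < δ then both bounds hold and |x^2 − 25| ≤ 11|x − 5| < 11·(ε/11) = ε.

δ = min(1, ε/11)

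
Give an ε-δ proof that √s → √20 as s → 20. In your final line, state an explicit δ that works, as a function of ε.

δ = min(20, √20·ε)

Let ε > 0 be given. We want δ > 0 such that 0 < |s − 20| < δ implies |√s − √20| < ε.
Rationalise: √s − √20 = (s − 20)/(√s + √20), so |√s − √20| = |s − 20|/(√s + √20).
Restrict δ ≤ 20 so that |s − 20| < 20 forces s > 0, and then √s + √20 > √20.
Hence |√s − √20| < |s − 20|/√20, which is < ε once |s − 20| < √20·ε.
Take δ = min(20, √20·ε). If 0 < |s − 20| < δ then s > 0 and |√s − √20| < |s − 20|/√20 < ε.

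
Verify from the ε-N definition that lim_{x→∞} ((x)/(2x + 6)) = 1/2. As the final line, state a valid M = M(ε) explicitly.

M = (3/2)/ε

Let ε > 0. We seek M > 0 such that x > M implies |(x)/(2x + 6) − (1/2)| < ε.
(x)/(2x + 6) − (1/2) = (2(x) − (2x + 6)) / (2(2x + 6)) = -6/(2(2x + 6)).
For x > 0 we have 2x + 6 > 2x, so |(x)/(2x + 6) − (1/2)| = 6/(2(2x + 6)) < 6/(2·2x) = (3/2)/x.
Thus |(x)/(2x + 6) − (1/2)| < ε whenever x > (3/2)/ε.
Take M = (3/2)/ε. If x > M then |(x)/(2x + 6) − (1/2)| < (3/2)/x < ε.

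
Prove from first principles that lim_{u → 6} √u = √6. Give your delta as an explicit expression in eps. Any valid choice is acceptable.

Suppose eps > 0. We want delta > 0 such that 0 < |u − 6| < delta implies |√u − √6| < eps.
Rationalise: √u − √6 = (u − 6)/(√u + √6), so |√u − √6| = |u − 6|/(√u + √6).
Restrict delta ≤ 6 so that |u − 6| < 6 forces u > 0, and then √u + √6 > √6.
Hence |√u − √6| < |u − 6|/√6, which is < eps once |u − 6| < √6·eps.
Take delta = min(6, √6·eps). If 0 < |u − 6| < delta then u > 0 and |√u − √6| < |u − 6|/√6 < eps.

delta = min(6, √6·eps)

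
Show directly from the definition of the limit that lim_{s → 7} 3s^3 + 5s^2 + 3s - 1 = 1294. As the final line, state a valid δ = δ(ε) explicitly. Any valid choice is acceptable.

Fix ε > 0. We want δ > 0 such that 0 < |s − 7| < δ implies |(3s^3 + 5s^2 + 3s - 1) − 1294| < ε.
(3s^3 + 5s^2 + 3s - 1) − 1294 = 3s^3 + 5s^2 + 3s - 1295 = (s − 7)(3s^2 + 26s + 185).
So |(3s^3 + 5s^2 + 3s - 1) − 1294| = |s − 7|·|3s^2 + 26s + 185|.
Require δ ≤ 1. Then |s − 7| < 1 gives |s| < 8, and by the triangle inequality |3s^2 + 26s + 185| ≤ 3·8^2 + 26·8 + 185 = 585.
Hence |(3s^3 + 5s^2 + 3s - 1) − 1294| ≤ 585|s − 7| < ε provided |s − 7| < ε/585.
Take δ = min(1, ε/585). Then 0 < |s − 7| < δ gives both |s − 7| < 1 and |s − 7| < ε/585, so |(3s^3 + 5s^2 + 3s - 1) − 1294| < ε.

δ = min(1, ε/585)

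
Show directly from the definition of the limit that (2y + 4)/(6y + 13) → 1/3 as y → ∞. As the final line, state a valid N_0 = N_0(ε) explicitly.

Suppose ε > 0. We seek N_0 > 0 such that y > N_0 implies |(2y + 4)/(6y + 13) − (1/3)| < ε.
(2y + 4)/(6y + 13) − (1/3) = (6(2y + 4) − 2(6y + 13)) / (6(6y + 13)) = -2/(6(6y + 13)).
For y > 0 we have 6y + 13 > 6y, so |(2y + 4)/(6y + 13) − (1/3)| = 2/(6(6y + 13)) < 2/(6·6y) = (1/18)/y.
Thus |(2y + 4)/(6y + 13) − (1/3)| < ε whenever y > (1/18)/ε.
Take N_0 = (1/18)/ε. If y > N_0 then |(2y + 4)/(6y + 13) − (1/3)| < (1/18)/y < ε.

N_0 = (1/18)/ε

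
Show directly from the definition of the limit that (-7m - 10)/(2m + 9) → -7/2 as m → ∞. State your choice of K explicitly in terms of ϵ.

K = (43/4)/ϵ

Let ϵ > 0 be given. For m ≥ 1, |(-7m - 10)/(2m + 9) + 7/2| = |43|/(2(2m + 9)) = 43/(2(2m + 9)).
Since 2m + 9 ≥ 2m for m ≥ 1, this is ≤ 43/(2·2m) = (43/4)/m.
So |(-7m - 10)/(2m + 9) + 7/2| < ϵ whenever m > (43/4)/ϵ.
Take K = (43/4)/ϵ. If m > K then |(-7m - 10)/(2m + 9) + 7/2| ≤ (43/4)/m < ϵ.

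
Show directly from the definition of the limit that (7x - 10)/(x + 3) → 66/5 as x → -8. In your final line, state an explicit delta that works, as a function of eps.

delta = min(5/2, (25/62)eps)

Fix eps > 0. We want delta > 0 with 0 < |x + 8| < delta ⇒ |(7x - 10)/(x + 3) − (66/5)| < eps.
Combining over a common denominator, (7x - 10)/(x + 3) − (66/5) = [(7x - 10)·(-5) − (-66)·(x + 3)] / [(-5)·(x + 3)] = 31(x + 8) / ((-5)(x + 3)).
So |(7x - 10)/(x + 3) − (66/5)| = 31|x + 8| / (5·|x + 3|).
Require delta ≤ 5/2, so |x + 3| ≥ |-5| − |x + 8| > 5 − 5/2 = 5/2.
Hence |(7x - 10)/(x + 3) − (66/5)| < 31|x + 8|/(5·(5/2)) = (62/25)|x + 8|, which is < eps once |x + 8| < (25/62)eps.
Take delta = min(5/2, (25/62)eps). Then 0 < |x + 8| < delta forces both bounds, so |(7x - 10)/(x + 3) − (66/5)| < eps.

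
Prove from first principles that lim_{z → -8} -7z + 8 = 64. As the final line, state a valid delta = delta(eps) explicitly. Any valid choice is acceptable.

Suppose eps > 0. We need delta > 0 so that 0 < |z + 8| < delta implies |(-7z + 8) − 64| < eps.
Since (-7z + 8) − 64 = -7(z + 8), we have |(-7z + 8) − 64| = 7|z + 8|.
Thus it suffices that |z + 8| < eps/7.
Choosing delta = eps/7 gives |(-7z + 8) − 64| = 7|z + 8| < eps whenever |z + 8| < delta.

delta = eps/7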